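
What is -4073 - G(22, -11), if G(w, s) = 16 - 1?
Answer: -4088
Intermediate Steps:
G(w, s) = 15
-4073 - G(22, -11) = -4073 - 1*15 = -4073 - 15 = -4088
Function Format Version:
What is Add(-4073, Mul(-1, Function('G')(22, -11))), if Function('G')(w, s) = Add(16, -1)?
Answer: -4088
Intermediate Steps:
Function('G')(w, s) = 15
Add(-4073, Mul(-1, Function('G')(22, -11))) = Add(-4073, Mul(-1, 15)) = Add(-4073, -15) = -4088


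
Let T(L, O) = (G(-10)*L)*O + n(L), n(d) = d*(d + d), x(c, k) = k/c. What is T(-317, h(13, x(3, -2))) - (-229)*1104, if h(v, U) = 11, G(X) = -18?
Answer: 516560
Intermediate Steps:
n(d) = 2*d**2 (n(d) = d*(2*d) = 2*d**2)
T(L, O) = 2*L**2 - 18*L*O (T(L, O) = (-18*L)*O + 2*L**2 = -18*L*O + 2*L**2 = 2*L**2 - 18*L*O)
T(-317, h(13, x(3, -2))) - (-229)*1104 = 2*(-317)*(-317 - 9*11) - (-229)*1104 = 2*(-317)*(-317 - 99) - 1*(-252816) = 2*(-317)*(-416) + 252816 = 263744 + 252816 = 516560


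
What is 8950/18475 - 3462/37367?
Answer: 10818968/27614213 ≈ 0.39179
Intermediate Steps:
8950/18475 - 3462/37367 = 8950*(1/18475) - 3462*1/37367 = 358/739 - 3462/37367 = 10818968/27614213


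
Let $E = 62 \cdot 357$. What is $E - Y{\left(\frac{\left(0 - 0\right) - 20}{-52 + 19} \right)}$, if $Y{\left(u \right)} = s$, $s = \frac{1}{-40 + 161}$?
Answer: $\frac{2678213}{121} \approx 22134.0$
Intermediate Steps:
$E = 22134$
$s = \frac{1}{121} \approx 0.0082645$
$Y{\left(u \right)} = \frac{1}{121}$
$E - Y{\left(\frac{\left(0 - 0\right) - 20}{-52 + 19} \right)} = 22134 - \frac{1}{121} = \frac{2678213}{121}$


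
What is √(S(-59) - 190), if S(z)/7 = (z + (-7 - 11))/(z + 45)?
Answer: I*√606/2 ≈ 12.309*I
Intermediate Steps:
S(z) = 7*(-18 + z)/(45 + z) (S(z) = 7*((z + (-7 - 11))/(z + 45)) = 7*((z - 18)/(45 + z)) = 7*((-18 + z)/(45 + z)) = 7*(-18 + z)/(45 + z))
√(S(-59) - 190) = √(7*(-18 - 59)/(45 - 59) - 190) = √(7*(-77)/(-14) - 190) = √(7*(-1/14)*(-77) - 190) = √(77/2 - 190) = √(-303/2) = I*√606/2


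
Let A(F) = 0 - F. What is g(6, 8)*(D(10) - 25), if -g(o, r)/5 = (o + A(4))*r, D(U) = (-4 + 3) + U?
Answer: 1280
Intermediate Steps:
A(F) = -F
D(U) = -1 + U
g(o, r) = -5*r*(-4 + o) (g(o, r) = -5*(o - 1*4)*r = -5*(o - 4)*r = -5*(-4 + o)*r = -5*r*(-4 + o))
g(6, 8)*(D(10) - 25) = (5*8*(4 - 1*6))*((-1 + 10) - 25) = (5*8*(4 - 6))*(9 - 25) = (5*8*(-2))*(-16) = -80*(-16) = 1280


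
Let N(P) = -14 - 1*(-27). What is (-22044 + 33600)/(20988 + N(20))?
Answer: 11556/21001 ≈ 0.55026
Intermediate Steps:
N(P) = 13 (N(P) = -14 + 27 = 13)
(-22044 + 33600)/(20988 + N(20)) = (-22044 + 33600)/(20988 + 13) = 11556/21001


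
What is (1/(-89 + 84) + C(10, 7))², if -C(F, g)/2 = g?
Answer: 5041/25 ≈ 201.64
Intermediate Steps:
C(F, g) = -2*g
(1/(-89 + 84) + C(10, 7))² = (1/(-89 + 84) - 2*7)² = (1/(-5) - 14)² = (-⅕ - 14)² = (-71/5)² = 5041/25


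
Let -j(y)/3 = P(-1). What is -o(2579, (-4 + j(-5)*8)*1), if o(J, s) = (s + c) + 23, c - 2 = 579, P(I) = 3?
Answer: -528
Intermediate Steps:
j(y) = -9 (j(y) = -3*3 = -9)
c = 581 (c = 2 + 579 = 581)
o(J, s) = 604 + s (o(J, s) = (s + 581) + 23 = (581 + s) + 23 = 604 + s)
-o(2579, (-4 + j(-5)*8)*1) = -(604 + (-4 - 9*8)*1) = -(604 + (-4 - 72)*1) = -(604 - 76*1) = -(604 - 76) = -1*528 = -528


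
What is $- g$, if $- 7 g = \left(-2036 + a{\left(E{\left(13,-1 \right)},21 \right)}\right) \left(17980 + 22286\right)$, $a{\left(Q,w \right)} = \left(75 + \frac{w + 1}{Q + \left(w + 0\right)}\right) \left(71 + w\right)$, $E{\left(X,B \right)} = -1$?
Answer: $\frac{999643716}{35} \approx 2.8561 \cdot 10^{7}$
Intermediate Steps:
$a{\left(Q,w \right)} = \left(71 + w\right) \left(75 + \frac{1 + w}{Q + w}\right)$ ($a{\left(Q,w \right)} = \left(75 + \frac{1 + w}{Q + w}\right) \left(71 + w\right) = \left(71 + w\right) \left(75 + \frac{1 + w}{Q + w}\right)$)
$g = - \frac{999643716}{35}$ ($g = - \frac{\left(-2036 + \frac{71 + 76 \cdot 21^{2} + 5325 \left(-1\right) + 5397 \cdot 21 + 75 \left(-1\right) 21}{-1 + 21}\right) \left(17980 + 22286\right)}{7} = - \frac{\left(-2036 + \frac{71 + 76 \cdot 441 - 5325 + 113337 - 1575}{20}\right) 40266}{7} = - \frac{\left(-2036 + \frac{71 + 33516 - 5325 + 113337 - 1575}{20}\right) 40266}{7} = - \frac{\left(-2036 + \frac{1}{20} \cdot 140024\right) 40266}{7} = - \frac{\left(-2036 + \frac{35006}{5}\right) 40266}{7} = - \frac{\frac{24826}{5} \cdot 40266}{7} = \left(- \frac{1}{7}\right) \frac{999643716}{5} = - \frac{999643716}{35} \approx -2.8561 \cdot 10^{7}$)
$- g = \left(-1\right) \left(- \frac{999643716}{35}\right) = \frac{999643716}{35}$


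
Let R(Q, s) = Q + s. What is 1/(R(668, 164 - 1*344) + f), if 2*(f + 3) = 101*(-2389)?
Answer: -2/240319 ≈ -8.3223e-6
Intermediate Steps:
f = -241295/2 (f = -3 + (101*(-2389))/2 = -3 + (½)*(-241289) = -3 - 241289/2 = -241295/2 ≈ -1.2065e+5)
1/(R(668, 164 - 1*344) + f) = 1/((668 + (164 - 1*344)) - 241295/2) = 1/((668 + (164 - 344)) - 241295/2) = 1/((668 - 180) - 241295/2) = 1/(488 - 241295/2) = 1/(-240319/2) = -2/240319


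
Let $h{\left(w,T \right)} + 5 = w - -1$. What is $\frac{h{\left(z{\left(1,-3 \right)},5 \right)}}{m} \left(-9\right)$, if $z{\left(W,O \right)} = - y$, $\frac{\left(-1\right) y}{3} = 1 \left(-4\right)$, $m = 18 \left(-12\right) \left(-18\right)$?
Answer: $\frac{1}{27} \approx 0.037037$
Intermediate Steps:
$m = 3888$ ($m = \left(-216\right) \left(-18\right) = 3888$)
$y = 12$ ($y = - 3 \cdot 1 \left(-4\right) = \left(-3\right) \left(-4\right) = 12$)
$z{\left(W,O \right)} = -12$ ($z{\left(W,O \right)} = \left(-1\right) 12 = -12$)
$h{\left(w,T \right)} = -4 + w$ ($h{\left(w,T \right)} = -5 + \left(w - -1\right) = -5 + \left(w + 1\right) = -5 + \left(1 + w\right) = -4 + w$)
$\frac{h{\left(z{\left(1,-3 \right)},5 \right)}}{m} \left(-9\right) = \frac{-4 - 12}{3888} \left(-9\right) = \left(-16\right) \frac{1}{3888} \left(-9\right) = \left(- \frac{1}{243}\right) \left(-9\right) = \frac{1}{27}$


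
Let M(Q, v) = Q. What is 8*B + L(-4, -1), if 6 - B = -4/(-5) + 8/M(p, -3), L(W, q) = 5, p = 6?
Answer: 539/15 ≈ 35.933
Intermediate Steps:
B = 58/15 (B = 6 - (-4/(-5) + 8/6) = 6 - (-4*(-⅕) + 8*(⅙)) = 6 - (⅘ + 4/3) = 6 - 1*32/15 = 6 - 32/15 = 58/15 ≈ 3.8667)
8*B + L(-4, -1) = 8*(58/15) + 5 = 464/15 + 5 = 539/15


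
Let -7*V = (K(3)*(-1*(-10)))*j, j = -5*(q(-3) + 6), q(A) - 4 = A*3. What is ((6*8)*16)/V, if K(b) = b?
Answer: 896/25 ≈ 35.840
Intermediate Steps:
q(A) = 4 + 3*A (q(A) = 4 + A*3 = 4 + 3*A)
j = -5 (j = -5*((4 + 3*(-3)) + 6) = -5*((4 - 9) + 6) = -5*(-5 + 6) = -5*1 = -5)
V = 150/7 (V = -3*(-1*(-10))*(-5)/7 = -3*10*(-5)/7 = -30*(-5)/7 = -1/7*(-150) = 150/7 ≈ 21.429)
((6*8)*16)/V = ((6*8)*16)/(150/7) = (48*16)*(7/150) = 768*(7/150) = 896/25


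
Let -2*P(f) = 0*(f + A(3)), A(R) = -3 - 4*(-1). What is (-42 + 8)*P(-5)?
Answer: 0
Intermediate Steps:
A(R) = 1 (A(R) = -3 + 4 = 1)
P(f) = 0 (P(f) = -0*(f + 1) = -0*(1 + f) = -½*0 = 0)
(-42 + 8)*P(-5) = (-42 + 8)*0 = -34*0 = 0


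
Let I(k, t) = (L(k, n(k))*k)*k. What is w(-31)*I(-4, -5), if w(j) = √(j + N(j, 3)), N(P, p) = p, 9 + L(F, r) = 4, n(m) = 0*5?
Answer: -160*I*√7 ≈ -423.32*I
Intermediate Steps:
n(m) = 0
L(F, r) = -5 (L(F, r) = -9 + 4 = -5)
w(j) = √(3 + j) (w(j) = √(j + 3) = √(3 + j))
I(k, t) = -5*k² (I(k, t) = (-5*k)*k = -5*k²)
w(-31)*I(-4, -5) = √(3 - 31)*(-5*(-4)²) = √(-28)*(-5*16) = (2*I*√7)*(-80) = -160*I*√7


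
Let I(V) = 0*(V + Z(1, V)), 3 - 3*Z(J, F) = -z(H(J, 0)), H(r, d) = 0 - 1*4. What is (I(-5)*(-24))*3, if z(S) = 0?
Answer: 0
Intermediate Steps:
H(r, d) = -4 (H(r, d) = 0 - 4 = -4)
Z(J, F) = 1 (Z(J, F) = 1 - (-1)*0/3 = 1 - ⅓*0 = 1 + 0 = 1)
I(V) = 0 (I(V) = 0*(V + 1) = 0*(1 + V) = 0)
(I(-5)*(-24))*3 = (0*(-24))*3 = 0*3 = 0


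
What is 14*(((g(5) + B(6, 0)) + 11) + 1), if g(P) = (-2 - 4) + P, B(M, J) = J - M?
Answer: 70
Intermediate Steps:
g(P) = -6 + P
14*(((g(5) + B(6, 0)) + 11) + 1) = 14*((((-6 + 5) + (0 - 1*6)) + 11) + 1) = 14*(((-1 + (0 - 6)) + 11) + 1) = 14*(((-1 - 6) + 11) + 1) = 14*((-7 + 11) + 1) = 14*(4 + 1) = 14*5 = 70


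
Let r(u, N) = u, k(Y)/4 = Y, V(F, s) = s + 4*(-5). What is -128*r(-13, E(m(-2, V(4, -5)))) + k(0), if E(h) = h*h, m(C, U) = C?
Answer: 1664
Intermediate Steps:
V(F, s) = -20 + s (V(F, s) = s - 20 = -20 + s)
k(Y) = 4*Y
E(h) = h**2
-128*r(-13, E(m(-2, V(4, -5)))) + k(0) = -128*(-13) + 4*0 = 1664 + 0 = 1664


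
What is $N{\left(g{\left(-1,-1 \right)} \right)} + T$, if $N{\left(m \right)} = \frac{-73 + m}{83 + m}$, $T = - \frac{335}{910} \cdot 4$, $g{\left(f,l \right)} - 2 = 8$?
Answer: $- \frac{6065}{2821} \approx -2.1499$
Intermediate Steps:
$g{\left(f,l \right)} = 10$ ($g{\left(f,l \right)} = 2 + 8 = 10$)
$T = - \frac{134}{91}$ ($T = \left(-335\right) \frac{1}{910} \cdot 4 = \left(- \frac{67}{182}\right) 4 = - \frac{134}{91} \approx -1.4725$)
$N{\left(m \right)} = \frac{-73 + m}{83 + m}$
$N{\left(g{\left(-1,-1 \right)} \right)} + T = \frac{-73 + 10}{83 + 10} - \frac{134}{91} = \frac{1}{93} \left(-63\right) - \frac{134}{91} = - \frac{21}{31} - \frac{134}{91} = - \frac{6065}{2821}$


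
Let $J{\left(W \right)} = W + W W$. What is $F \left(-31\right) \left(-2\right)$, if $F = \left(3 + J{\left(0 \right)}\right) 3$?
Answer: $558$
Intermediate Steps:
$J{\left(W \right)} = W + W^{2}$
$F = 9$ ($F = \left(3 + 0 \left(1 + 0\right)\right) 3 = \left(3 + 0 \cdot 1\right) 3 = \left(3 + 0\right) 3 = 3 \cdot 3 = 9$)
$F \left(-31\right) \left(-2\right) = 9 \left(-31\right) \left(-2\right) = \left(-279\right) \left(-2\right) = 558$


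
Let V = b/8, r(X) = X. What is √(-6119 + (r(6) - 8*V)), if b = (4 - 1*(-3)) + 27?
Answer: 3*I*√683 ≈ 78.403*I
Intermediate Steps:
b = 34 (b = (4 + 3) + 27 = 7 + 27 = 34)
V = 17/4 (V = 34/8 = 34*(⅛) = 17/4 ≈ 4.2500)
√(-6119 + (r(6) - 8*V)) = √(-6119 + (6 - 8*17/4)) = √(-6119 + (6 - 34)) = √(-6119 - 28) = √(-6147) = 3*I*√683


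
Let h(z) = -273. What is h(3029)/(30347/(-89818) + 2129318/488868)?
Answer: -1498399608069/22051925866 ≈ -67.949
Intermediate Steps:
h(3029)/(30347/(-89818) + 2129318/488868) = -273/(30347/(-89818) + 2129318/488868) = -273/(30347*(-1/89818) + 2129318*(1/488868)) = -273/(-30347/89818 + 1064659/244434) = -273/22051925866/5488643253 = -273*5488643253/22051925866 = -1498399608069/22051925866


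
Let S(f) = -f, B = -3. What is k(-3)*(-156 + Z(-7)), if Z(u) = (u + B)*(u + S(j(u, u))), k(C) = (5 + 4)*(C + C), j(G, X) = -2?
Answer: 5724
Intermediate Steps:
k(C) = 18*C (k(C) = 9*(2*C) = 18*C)
Z(u) = (-3 + u)*(2 + u) (Z(u) = (u - 3)*(u - 1*(-2)) = (-3 + u)*(u + 2) = (-3 + u)*(2 + u))
k(-3)*(-156 + Z(-7)) = (18*(-3))*(-156 + (-6 + (-7)² - 1*(-7))) = -54*(-156 + (-6 + 49 + 7)) = -54*(-156 + 50) = -54*(-106) = 5724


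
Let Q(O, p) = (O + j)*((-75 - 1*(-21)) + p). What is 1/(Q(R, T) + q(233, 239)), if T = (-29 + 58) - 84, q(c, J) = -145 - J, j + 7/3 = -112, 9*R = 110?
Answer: 9/96715 ≈ 9.3057e-5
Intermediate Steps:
R = 110/9 (R = (1/9)*110 = 110/9 ≈ 12.222)
j = -343/3 (j = -7/3 - 112 = -343/3 ≈ -114.33)
T = -55 (T = 29 - 84 = -55)
Q(O, p) = (-54 + p)*(-343/3 + O) (Q(O, p) = (O - 343/3)*((-75 - 1*(-21)) + p) = (-343/3 + O)*((-75 + 21) + p) = (-343/3 + O)*(-54 + p) = (-54 + p)*(-343/3 + O))
1/(Q(R, T) + q(233, 239)) = 1/((6174 - 54*110/9 - 343/3*(-55) + (110/9)*(-55)) + (-145 - 1*239)) = 1/((6174 - 660 + 18865/3 - 6050/9) + (-145 - 239)) = 1/(100171/9 - 384) = 1/(96715/9) = 9/96715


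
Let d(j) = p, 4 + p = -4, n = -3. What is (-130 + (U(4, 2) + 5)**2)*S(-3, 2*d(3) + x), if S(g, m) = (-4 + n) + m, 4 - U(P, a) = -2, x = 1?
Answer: 198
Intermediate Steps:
p = -8 (p = -4 - 4 = -8)
d(j) = -8
U(P, a) = 6 (U(P, a) = 4 - 1*(-2) = 4 + 2 = 6)
S(g, m) = -7 + m (S(g, m) = (-4 - 3) + m = -7 + m)
(-130 + (U(4, 2) + 5)**2)*S(-3, 2*d(3) + x) = (-130 + (6 + 5)**2)*(-7 + (2*(-8) + 1)) = (-130 + 11**2)*(-7 + (-16 + 1)) = (-130 + 121)*(-7 - 15) = -9*(-22) = 198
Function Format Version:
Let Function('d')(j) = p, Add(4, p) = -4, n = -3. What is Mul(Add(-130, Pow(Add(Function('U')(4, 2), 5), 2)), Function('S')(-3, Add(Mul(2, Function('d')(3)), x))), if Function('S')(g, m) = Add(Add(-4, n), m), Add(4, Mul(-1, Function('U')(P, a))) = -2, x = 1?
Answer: 198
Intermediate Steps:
p = -8 (p = Add(-4, -4) = -8)
Function('d')(j) = -8
Function('U')(P, a) = 6 (Function('U')(P, a) = Add(4, Mul(-1, -2)) = Add(4, 2) = 6)
Function('S')(g, m) = Add(-7, m) (Function('S')(g, m) = Add(Add(-4, -3), m) = Add(-7, m))
Mul(Add(-130, Pow(Add(Function('U')(4, 2), 5), 2)), Function('S')(-3, Add(Mul(2, Function('d')(3)), x))) = Mul(Add(-130, Pow(Add(6, 5), 2)), Add(-7, Add(Mul(2, -8), 1))) = Mul(Add(-130, Pow(11, 2)), Add(-7, Add(-16, 1))) = Mul(Add(-130, 121), Add(-7, -15)) = Mul(-9, -22) = 198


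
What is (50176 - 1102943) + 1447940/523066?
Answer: -275332587841/261533 ≈ -1.0528e+6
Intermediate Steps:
(50176 - 1102943) + 1447940/523066 = -1052767 + 1447940*(1/523066) = -1052767 + 723970/261533 = -275332587841/261533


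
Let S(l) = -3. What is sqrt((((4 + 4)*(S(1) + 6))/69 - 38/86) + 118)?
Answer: sqrt(115326301)/989 ≈ 10.858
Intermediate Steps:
sqrt((((4 + 4)*(S(1) + 6))/69 - 38/86) + 118) = sqrt((((4 + 4)*(-3 + 6))/69 - 38/86) + 118) = sqrt(((8*3)*(1/69) - 38*1/86) + 118) = sqrt((24*(1/69) - 19/43) + 118) = sqrt((8/23 - 19/43) + 118) = sqrt(-93/989 + 118) = sqrt(116609/989) = sqrt(115326301)/989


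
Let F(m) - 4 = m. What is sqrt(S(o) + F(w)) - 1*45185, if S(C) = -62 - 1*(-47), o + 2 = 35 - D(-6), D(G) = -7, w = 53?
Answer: -45185 + sqrt(42) ≈ -45179.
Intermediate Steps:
F(m) = 4 + m
o = 40 (o = -2 + (35 - 1*(-7)) = -2 + (35 + 7) = -2 + 42 = 40)
S(C) = -15 (S(C) = -62 + 47 = -15)
sqrt(S(o) + F(w)) - 1*45185 = sqrt(-15 + (4 + 53)) - 1*45185 = sqrt(-15 + 57) - 45185 = sqrt(42) - 45185 = -45185 + sqrt(42)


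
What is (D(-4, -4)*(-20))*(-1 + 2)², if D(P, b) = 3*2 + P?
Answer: -40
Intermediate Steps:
D(P, b) = 6 + P
(D(-4, -4)*(-20))*(-1 + 2)² = ((6 - 4)*(-20))*(-1 + 2)² = (2*(-20))*1² = -40*1 = -40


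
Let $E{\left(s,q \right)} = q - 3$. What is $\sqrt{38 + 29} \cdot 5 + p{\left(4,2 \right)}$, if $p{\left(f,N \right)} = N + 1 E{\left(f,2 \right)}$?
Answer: $1 + 5 \sqrt{67} \approx 41.927$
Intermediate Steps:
$E{\left(s,q \right)} = -3 + q$
$p{\left(f,N \right)} = -1 + N$ ($p{\left(f,N \right)} = N + 1 \left(-3 + 2\right) = N + 1 \left(-1\right) = N - 1 = -1 + N$)
$\sqrt{38 + 29} \cdot 5 + p{\left(4,2 \right)} = \sqrt{38 + 29} \cdot 5 + \left(-1 + 2\right) = \sqrt{67} \cdot 5 + 1 = 5 \sqrt{67} + 1 = 1 + 5 \sqrt{67}$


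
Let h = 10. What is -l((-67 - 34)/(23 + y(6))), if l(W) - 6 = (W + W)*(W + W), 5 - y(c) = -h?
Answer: -12367/361 ≈ -34.258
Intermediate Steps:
y(c) = 15 (y(c) = 5 - (-1)*10 = 5 - 1*(-10) = 5 + 10 = 15)
l(W) = 6 + 4*W² (l(W) = 6 + (W + W)*(W + W) = 6 + (2*W)*(2*W) = 6 + 4*W²)
-l((-67 - 34)/(23 + y(6))) = -(6 + 4*((-67 - 34)/(23 + 15))²) = -(6 + 4*(-101/38)²) = -(6 + 4*(10201/1444)) = -(6 + 10201/361) = -1*12367/361 = -12367/361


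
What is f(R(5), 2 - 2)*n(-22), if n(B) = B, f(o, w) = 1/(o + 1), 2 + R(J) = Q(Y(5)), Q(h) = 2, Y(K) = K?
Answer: -22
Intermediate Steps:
R(J) = 0 (R(J) = -2 + 2 = 0)
f(o, w) = 1/(1 + o)
f(R(5), 2 - 2)*n(-22) = -22/(1 + 0) = -22/1 = 1*(-22) = -22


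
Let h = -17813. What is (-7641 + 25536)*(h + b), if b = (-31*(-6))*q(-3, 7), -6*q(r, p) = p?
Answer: -322646850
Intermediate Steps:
q(r, p) = -p/6
b = -217 (b = (-31*(-6))*(-⅙*7) = 186*(-7/6) = -217)
(-7641 + 25536)*(h + b) = (-7641 + 25536)*(-17813 - 217) = 17895*(-18030) = -322646850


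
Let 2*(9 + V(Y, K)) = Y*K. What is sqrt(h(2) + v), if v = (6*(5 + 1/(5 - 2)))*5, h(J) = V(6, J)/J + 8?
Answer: 3*sqrt(74)/2 ≈ 12.903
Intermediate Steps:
V(Y, K) = -9 + K*Y/2 (V(Y, K) = -9 + (Y*K)/2 = -9 + (K*Y)/2 = -9 + K*Y/2)
h(J) = 8 + (-9 + 3*J)/J (h(J) = (-9 + (1/2)*J*6)/J + 8 = (-9 + 3*J)/J + 8 = 8 + (-9 + 3*J)/J)
v = 160 (v = (6*(5 + 1/3))*5 = (6*(16/3))*5 = 32*5 = 160)
sqrt(h(2) + v) = sqrt((11 - 9/2) + 160) = sqrt(13/2 + 160) = sqrt(333/2) = 3*sqrt(74)/2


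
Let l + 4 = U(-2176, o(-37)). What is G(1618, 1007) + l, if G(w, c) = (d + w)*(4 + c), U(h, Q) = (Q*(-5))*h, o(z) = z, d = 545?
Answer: 1784229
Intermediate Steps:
U(h, Q) = -5*Q*h (U(h, Q) = (-5*Q)*h = -5*Q*h)
l = -402564 (l = -4 - 5*(-37)*(-2176) = -4 - 402560 = -402564)
G(w, c) = (4 + c)*(545 + w) (G(w, c) = (545 + w)*(4 + c) = (4 + c)*(545 + w))
G(1618, 1007) + l = (2180 + 4*1618 + 545*1007 + 1007*1618) - 402564 = (2180 + 6472 + 548815 + 1629326) - 402564 = 2186793 - 402564 = 1784229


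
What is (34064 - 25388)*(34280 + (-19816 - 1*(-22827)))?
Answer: 323536716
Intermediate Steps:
(34064 - 25388)*(34280 + (-19816 - 1*(-22827))) = 8676*(34280 + (-19816 + 22827)) = 8676*(34280 + 3011) = 8676*37291 = 323536716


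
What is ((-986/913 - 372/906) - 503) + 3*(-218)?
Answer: -159712983/137863 ≈ -1158.5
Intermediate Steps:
((-986/913 - 372/906) - 503) + 3*(-218) = ((-986*1/913 - 372*1/906) - 503) - 654 = ((-986/913 - 62/151) - 503) - 654 = (-205492/137863 - 503) - 654 = -69550581/137863 - 654 = -159712983/137863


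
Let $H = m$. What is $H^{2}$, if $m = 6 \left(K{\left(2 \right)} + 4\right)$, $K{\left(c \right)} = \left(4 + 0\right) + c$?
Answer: $3600$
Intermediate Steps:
$K{\left(c \right)} = 4 + c$
$m = 60$ ($m = 6 \left(\left(4 + 2\right) + 4\right) = 6 \left(6 + 4\right) = 6 \cdot 10 = 60$)
$H = 60$
$H^{2} = 60^{2} = 3600$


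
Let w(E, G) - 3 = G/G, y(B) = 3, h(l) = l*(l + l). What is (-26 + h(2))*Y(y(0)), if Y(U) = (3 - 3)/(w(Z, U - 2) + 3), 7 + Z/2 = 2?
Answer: 0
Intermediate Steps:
h(l) = 2*l² (h(l) = l*(2*l) = 2*l²)
Z = -10 (Z = -14 + 2*2 = -14 + 4 = -10)
w(E, G) = 4 (w(E, G) = 3 + G/G = 3 + 1 = 4)
Y(U) = 0 (Y(U) = (3 - 3)/(4 + 3) = 0/7 = 0*(⅐) = 0)
(-26 + h(2))*Y(y(0)) = (-26 + 2*2²)*0 = (-26 + 2*4)*0 = (-26 + 8)*0 = -18*0 = 0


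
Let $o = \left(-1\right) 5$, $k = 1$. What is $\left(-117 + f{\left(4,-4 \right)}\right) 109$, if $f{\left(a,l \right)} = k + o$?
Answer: $-13189$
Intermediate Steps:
$o = -5$
$f{\left(a,l \right)} = -4$ ($f{\left(a,l \right)} = 1 - 5 = -4$)
$\left(-117 + f{\left(4,-4 \right)}\right) 109 = \left(-117 - 4\right) 109 = \left(-121\right) 109 = -13189$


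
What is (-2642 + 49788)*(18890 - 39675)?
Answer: -979929610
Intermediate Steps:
(-2642 + 49788)*(18890 - 39675) = 47146*(-20785) = -979929610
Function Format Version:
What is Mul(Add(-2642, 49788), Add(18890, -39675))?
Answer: -979929610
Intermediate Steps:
Mul(Add(-2642, 49788), Add(18890, -39675)) = Mul(47146, -20785) = -979929610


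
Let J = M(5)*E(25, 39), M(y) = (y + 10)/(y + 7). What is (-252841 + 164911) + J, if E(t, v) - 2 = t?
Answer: -351585/4 ≈ -87896.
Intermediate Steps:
E(t, v) = 2 + t
M(y) = (10 + y)/(7 + y)
J = 135/4 (J = ((10 + 5)/(7 + 5))*(2 + 25) = (15/12)*27 = ((1/12)*15)*27 = (5/4)*27 = 135/4 ≈ 33.750)
(-252841 + 164911) + J = (-252841 + 164911) + 135/4 = -87930 + 135/4 = -351585/4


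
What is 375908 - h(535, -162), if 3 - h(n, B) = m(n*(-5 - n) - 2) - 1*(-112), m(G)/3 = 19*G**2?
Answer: 4757469215445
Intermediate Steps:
m(G) = 57*G**2 (m(G) = 3*(19*G**2) = 57*G**2)
h(n, B) = -109 - 57*(-2 + n*(-5 - n))**2 (h(n, B) = 3 - (57*(n*(-5 - n) - 2)**2 - 1*(-112)) = 3 - (57*(-2 + n*(-5 - n))**2 + 112) = 3 - (112 + 57*(-2 + n*(-5 - n))**2) = 3 + (-112 - 57*(-2 + n*(-5 - n))**2) = -109 - 57*(-2 + n*(-5 - n))**2)
375908 - h(535, -162) = 375908 - (-109 - 57*(2 + 535**2 + 5*535)**2) = 375908 - (-109 - 57*(2 + 286225 + 2675)**2) = 375908 - (-109 - 57*288902**2) = 375908 - (-109 - 57*83464365604) = 375908 - (-109 - 4757468839428) = 375908 - 1*(-4757468839537) = 375908 + 4757468839537 = 4757469215445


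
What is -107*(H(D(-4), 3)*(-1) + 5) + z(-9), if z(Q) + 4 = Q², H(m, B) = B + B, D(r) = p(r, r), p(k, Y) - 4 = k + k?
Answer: 184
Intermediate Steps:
p(k, Y) = 4 + 2*k (p(k, Y) = 4 + (k + k) = 4 + 2*k)
D(r) = 4 + 2*r
H(m, B) = 2*B
z(Q) = -4 + Q²
-107*(H(D(-4), 3)*(-1) + 5) + z(-9) = -107*((2*3)*(-1) + 5) + (-4 + (-9)²) = -107*(6*(-1) + 5) + (-4 + 81) = -107*(-6 + 5) + 77 = -107*(-1) + 77 = 107 + 77 = 184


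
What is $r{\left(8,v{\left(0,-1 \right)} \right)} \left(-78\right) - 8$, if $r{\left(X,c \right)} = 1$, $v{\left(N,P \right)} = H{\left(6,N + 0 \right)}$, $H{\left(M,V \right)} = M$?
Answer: $-86$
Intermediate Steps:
$v{\left(N,P \right)} = 6$
$r{\left(8,v{\left(0,-1 \right)} \right)} \left(-78\right) - 8 = 1 \left(-78\right) - 8 = -78 - 8 = -86$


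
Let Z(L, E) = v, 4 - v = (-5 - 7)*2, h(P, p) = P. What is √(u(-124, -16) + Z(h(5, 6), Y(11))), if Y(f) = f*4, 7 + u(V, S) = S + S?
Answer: I*√11 ≈ 3.3166*I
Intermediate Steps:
u(V, S) = -7 + 2*S (u(V, S) = -7 + (S + S) = -7 + 2*S)
Y(f) = 4*f
v = 28 (v = 4 - (-5 - 7)*2 = 4 - (-12)*2 = 4 - 1*(-24) = 4 + 24 = 28)
Z(L, E) = 28
√(u(-124, -16) + Z(h(5, 6), Y(11))) = √((-7 + 2*(-16)) + 28) = √((-7 - 32) + 28) = √(-39 + 28) = √(-11) = I*√11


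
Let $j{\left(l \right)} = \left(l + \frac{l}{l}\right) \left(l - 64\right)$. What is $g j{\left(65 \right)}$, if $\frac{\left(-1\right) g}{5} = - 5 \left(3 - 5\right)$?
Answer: $-3300$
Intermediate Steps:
$j{\left(l \right)} = \left(1 + l\right) \left(-64 + l\right)$ ($j{\left(l \right)} = \left(l + 1\right) \left(-64 + l\right) = \left(1 + l\right) \left(-64 + l\right)$)
$g = -50$ ($g = - 5 \left(- 5 \left(3 - 5\right)\right) = - 5 \left(\left(-5\right) \left(-2\right)\right) = \left(-5\right) 10 = -50$)
$g j{\left(65 \right)} = - 50 \left(-64 + 65^{2} - 4095\right) = - 50 \left(-64 + 4225 - 4095\right) = \left(-50\right) 66 = -3300$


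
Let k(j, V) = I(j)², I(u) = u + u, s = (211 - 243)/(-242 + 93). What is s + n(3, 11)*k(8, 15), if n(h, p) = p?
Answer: 419616/149 ≈ 2816.2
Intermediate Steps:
s = 32/149 (s = -32/(-149) = -32*(-1/149) = 32/149 ≈ 0.21477)
I(u) = 2*u
k(j, V) = 4*j² (k(j, V) = (2*j)² = 4*j²)
s + n(3, 11)*k(8, 15) = 32/149 + 11*(4*8²) = 32/149 + 11*(4*64) = 32/149 + 11*256 = 32/149 + 2816 = 419616/149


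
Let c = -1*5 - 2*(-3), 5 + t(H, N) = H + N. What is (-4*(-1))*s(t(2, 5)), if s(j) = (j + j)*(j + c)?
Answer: 48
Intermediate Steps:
t(H, N) = -5 + H + N (t(H, N) = -5 + (H + N) = -5 + H + N)
c = 1 (c = -5 + 6 = 1)
s(j) = 2*j*(1 + j) (s(j) = (j + j)*(j + 1) = (2*j)*(1 + j) = 2*j*(1 + j))
(-4*(-1))*s(t(2, 5)) = (-4*(-1))*(2*(-5 + 2 + 5)*(1 + (-5 + 2 + 5))) = 4*(2*2*(1 + 2)) = 4*(2*2*3) = 4*12 = 48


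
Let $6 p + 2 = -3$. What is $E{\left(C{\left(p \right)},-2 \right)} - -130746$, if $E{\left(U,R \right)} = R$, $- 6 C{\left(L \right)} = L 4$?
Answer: $130744$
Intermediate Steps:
$p = - \frac{5}{6}$ ($p = - \frac{1}{3} + \frac{1}{6} \left(-3\right) = - \frac{1}{3} - \frac{1}{2} = - \frac{5}{6} \approx -0.83333$)
$C{\left(L \right)} = - \frac{2 L}{3}$ ($C{\left(L \right)} = - \frac{L 4}{6} = - \frac{4 L}{6} = - \frac{2 L}{3}$)
$E{\left(C{\left(p \right)},-2 \right)} - -130746 = -2 - -130746 = -2 + 130746 = 130744$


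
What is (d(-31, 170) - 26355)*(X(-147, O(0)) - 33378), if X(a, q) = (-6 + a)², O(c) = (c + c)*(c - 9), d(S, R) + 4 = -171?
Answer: 264477570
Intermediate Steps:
d(S, R) = -175 (d(S, R) = -4 - 171 = -175)
O(c) = 2*c*(-9 + c) (O(c) = (2*c)*(-9 + c) = 2*c*(-9 + c))
(d(-31, 170) - 26355)*(X(-147, O(0)) - 33378) = (-175 - 26355)*((-6 - 147)² - 33378) = -26530*((-153)² - 33378) = -26530*(23409 - 33378) = -26530*(-9969) = 264477570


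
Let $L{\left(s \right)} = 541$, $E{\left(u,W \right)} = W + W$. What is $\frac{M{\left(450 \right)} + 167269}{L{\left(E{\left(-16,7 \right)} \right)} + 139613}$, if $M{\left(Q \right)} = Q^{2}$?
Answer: $\frac{369769}{140154} \approx 2.6383$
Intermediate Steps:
$E{\left(u,W \right)} = 2 W$
$\frac{M{\left(450 \right)} + 167269}{L{\left(E{\left(-16,7 \right)} \right)} + 139613} = \frac{450^{2} + 167269}{541 + 139613} = \frac{202500 + 167269}{140154} = 369769 \cdot \frac{1}{140154} = \frac{369769}{140154}$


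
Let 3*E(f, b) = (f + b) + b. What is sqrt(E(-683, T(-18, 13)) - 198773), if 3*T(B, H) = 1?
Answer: 2*I*sqrt(447751)/3 ≈ 446.09*I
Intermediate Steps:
T(B, H) = 1/3 (T(B, H) = (1/3)*1 = 1/3)
E(f, b) = f/3 + 2*b/3 (E(f, b) = ((f + b) + b)/3 = ((b + f) + b)/3 = (f + 2*b)/3 = f/3 + 2*b/3)
sqrt(E(-683, T(-18, 13)) - 198773) = sqrt(((1/3)*(-683) + (2/3)*(1/3)) - 198773) = sqrt((-683/3 + 2/9) - 198773) = sqrt(-2047/9 - 198773) = sqrt(-1791004/9) = 2*I*sqrt(447751)/3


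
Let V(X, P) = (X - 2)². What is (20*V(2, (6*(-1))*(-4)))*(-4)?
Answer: 0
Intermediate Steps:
V(X, P) = (-2 + X)²
(20*V(2, (6*(-1))*(-4)))*(-4) = (20*(-2 + 2)²)*(-4) = (20*0²)*(-4) = (20*0)*(-4) = 0*(-4) = 0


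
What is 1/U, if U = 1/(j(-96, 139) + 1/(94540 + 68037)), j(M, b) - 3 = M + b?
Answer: 7478543/162577 ≈ 46.000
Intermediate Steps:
j(M, b) = 3 + M + b (j(M, b) = 3 + (M + b) = 3 + M + b)
U = 162577/7478543 (U = 1/((3 - 96 + 139) + 1/(94540 + 68037)) = 1/(46 + 1/162577) = 1/(7478543/162577) = 162577/7478543 ≈ 0.021739)
1/U = 1/(162577/7478543) = 7478543/162577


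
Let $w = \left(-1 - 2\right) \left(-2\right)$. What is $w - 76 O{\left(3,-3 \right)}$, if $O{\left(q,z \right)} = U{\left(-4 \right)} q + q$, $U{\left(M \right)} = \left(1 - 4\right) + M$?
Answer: $1374$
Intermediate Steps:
$w = 6$ ($w = \left(-3\right) \left(-2\right) = 6$)
$U{\left(M \right)} = -3 + M$
$O{\left(q,z \right)} = - 6 q$ ($O{\left(q,z \right)} = \left(-3 - 4\right) q + q = - 7 q + q = - 6 q$)
$w - 76 O{\left(3,-3 \right)} = 6 - 76 \left(\left(-6\right) 3\right) = 6 - -1368 = 6 + 1368 = 1374$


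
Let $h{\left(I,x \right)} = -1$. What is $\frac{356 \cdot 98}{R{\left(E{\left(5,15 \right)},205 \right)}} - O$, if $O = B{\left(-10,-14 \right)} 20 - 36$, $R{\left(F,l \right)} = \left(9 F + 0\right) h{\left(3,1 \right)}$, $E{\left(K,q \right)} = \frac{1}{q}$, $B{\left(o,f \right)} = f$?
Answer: $- \frac{173492}{3} \approx -57831.0$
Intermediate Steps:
$R{\left(F,l \right)} = - 9 F$ ($R{\left(F,l \right)} = \left(9 F + 0\right) \left(-1\right) = 9 F \left(-1\right) = - 9 F$)
$O = -316$ ($O = \left(-14\right) 20 - 36 = -280 - 36 = -316$)
$\frac{356 \cdot 98}{R{\left(E{\left(5,15 \right)},205 \right)}} - O = \frac{356 \cdot 98}{\left(-9\right) \frac{1}{15}} - -316 = \frac{34888}{\left(-9\right) \frac{1}{15}} + 316 = \frac{34888}{- \frac{3}{5}} + 316 = 34888 \left(- \frac{5}{3}\right) + 316 = - \frac{174440}{3} + 316 = - \frac{173492}{3}$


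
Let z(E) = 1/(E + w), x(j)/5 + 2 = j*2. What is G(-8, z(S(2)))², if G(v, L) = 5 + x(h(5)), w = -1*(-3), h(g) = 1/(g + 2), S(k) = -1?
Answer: 625/49 ≈ 12.755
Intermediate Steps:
h(g) = 1/(2 + g)
x(j) = -10 + 10*j (x(j) = -10 + 5*(j*2) = -10 + 5*(2*j) = -10 + 10*j)
w = 3
z(E) = 1/(3 + E) (z(E) = 1/(E + 3) = 1/(3 + E))
G(v, L) = -25/7 (G(v, L) = 5 + (-10 + 10/(2 + 5)) = 5 + (-10 + 10/7) = 5 - 60/7 = -25/7)
G(-8, z(S(2)))² = (-25/7)² = 625/49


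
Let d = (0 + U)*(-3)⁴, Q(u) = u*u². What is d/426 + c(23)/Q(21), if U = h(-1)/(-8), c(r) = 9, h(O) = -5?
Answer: 140051/1168944 ≈ 0.11981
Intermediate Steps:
U = 5/8 (U = -5/(-8) = -5*(-⅛) = 5/8 ≈ 0.62500)
Q(u) = u³
d = 405/8 (d = (0 + 5/8)*(-3)⁴ = (5/8)*81 = 405/8 ≈ 50.625)
d/426 + c(23)/Q(21) = (405/8)/426 + 9/(21³) = (405/8)*(1/426) + 9/9261 = 135/1136 + 9*(1/9261) = 135/1136 + 1/1029 = 140051/1168944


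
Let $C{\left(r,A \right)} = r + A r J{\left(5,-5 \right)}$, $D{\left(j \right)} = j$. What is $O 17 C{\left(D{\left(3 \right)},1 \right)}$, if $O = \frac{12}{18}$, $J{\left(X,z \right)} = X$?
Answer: $204$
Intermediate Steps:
$O = \frac{2}{3}$ ($O = 12 \cdot \frac{1}{18} = \frac{2}{3} \approx 0.66667$)
$C{\left(r,A \right)} = r + 5 A r$ ($C{\left(r,A \right)} = r + A r 5 = r + 5 A r$)
$O 17 C{\left(D{\left(3 \right)},1 \right)} = \frac{2}{3} \cdot 17 \cdot 3 \left(1 + 5 \cdot 1\right) = \frac{34 \cdot 3 \left(1 + 5\right)}{3} = \frac{34 \cdot 3 \cdot 6}{3} = \frac{34}{3} \cdot 18 = 204$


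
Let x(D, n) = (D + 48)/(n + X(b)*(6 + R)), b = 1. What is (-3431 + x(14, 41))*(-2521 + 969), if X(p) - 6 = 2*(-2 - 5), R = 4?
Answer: 207767792/39 ≈ 5.3274e+6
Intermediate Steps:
X(p) = -8 (X(p) = 6 + 2*(-2 - 5) = 6 + 2*(-7) = 6 - 14 = -8)
x(D, n) = (48 + D)/(-80 + n) (x(D, n) = (D + 48)/(n - 8*(6 + 4)) = (48 + D)/(n - 8*10) = (48 + D)/(n - 80) = (48 + D)/(-80 + n))
(-3431 + x(14, 41))*(-2521 + 969) = (-3431 + (48 + 14)/(-80 + 41))*(-2521 + 969) = (-3431 + 62/(-39))*(-1552) = (-3431 - 1/39*62)*(-1552) = (-3431 - 62/39)*(-1552) = -133871/39*(-1552) = 207767792/39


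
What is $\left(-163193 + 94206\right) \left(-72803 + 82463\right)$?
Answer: $-666414420$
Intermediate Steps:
$\left(-163193 + 94206\right) \left(-72803 + 82463\right) = \left(-68987\right) 9660 = -666414420$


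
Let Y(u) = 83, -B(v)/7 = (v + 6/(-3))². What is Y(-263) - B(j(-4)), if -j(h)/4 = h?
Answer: 1455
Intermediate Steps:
j(h) = -4*h
B(v) = -7*(-2 + v)² (B(v) = -7*(v + 6/(-3))² = -7*(v + 6*(-⅓))² = -7*(v - 2)² = -7*(-2 + v)²)
Y(-263) - B(j(-4)) = 83 - (-7)*(-2 - 4*(-4))² = 83 - (-7)*(-2 + 16)² = 83 - (-7)*14² = 83 - (-7)*196 = 83 - 1*(-1372) = 83 + 1372 = 1455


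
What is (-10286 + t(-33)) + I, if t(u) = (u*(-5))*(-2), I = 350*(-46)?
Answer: -26716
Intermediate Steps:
I = -16100
t(u) = 10*u (t(u) = -5*u*(-2) = 10*u)
(-10286 + t(-33)) + I = (-10286 + 10*(-33)) - 16100 = (-10286 - 330) - 16100 = -10616 - 16100 = -26716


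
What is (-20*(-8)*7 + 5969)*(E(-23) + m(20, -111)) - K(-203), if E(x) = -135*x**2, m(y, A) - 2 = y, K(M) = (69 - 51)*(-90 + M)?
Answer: -506099703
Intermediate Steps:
K(M) = -1620 + 18*M (K(M) = 18*(-90 + M) = -1620 + 18*M)
m(y, A) = 2 + y
(-20*(-8)*7 + 5969)*(E(-23) + m(20, -111)) - K(-203) = (-20*(-8)*7 + 5969)*(-135*(-23)**2 + (2 + 20)) - (-1620 + 18*(-203)) = (160*7 + 5969)*(-135*529 + 22) - (-1620 - 3654) = (1120 + 5969)*(-71415 + 22) - 1*(-5274) = 7089*(-71393) + 5274 = -506104977 + 5274 = -506099703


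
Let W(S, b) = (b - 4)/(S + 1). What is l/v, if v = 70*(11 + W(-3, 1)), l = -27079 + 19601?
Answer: -7478/875 ≈ -8.5463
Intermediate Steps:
W(S, b) = (-4 + b)/(1 + S)
l = -7478
v = 875 (v = 70*(11 + (-4 + 1)/(1 - 3)) = 70*(11 - 3/(-2)) = 70*(11 - 1/2*(-3)) = 70*(11 + 3/2) = 70*(25/2) = 875)
l/v = -7478/875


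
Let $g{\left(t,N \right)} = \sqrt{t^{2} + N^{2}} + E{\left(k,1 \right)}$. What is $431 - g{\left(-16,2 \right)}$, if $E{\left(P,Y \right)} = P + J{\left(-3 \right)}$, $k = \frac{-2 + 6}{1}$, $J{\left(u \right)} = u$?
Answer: $430 - 2 \sqrt{65} \approx 413.88$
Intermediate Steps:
$k = 4$ ($k = 4 \cdot 1 = 4$)
$E{\left(P,Y \right)} = -3 + P$ ($E{\left(P,Y \right)} = P - 3 = -3 + P$)
$g{\left(t,N \right)} = 1 + \sqrt{N^{2} + t^{2}}$ ($g{\left(t,N \right)} = \sqrt{t^{2} + N^{2}} + \left(-3 + 4\right) = \sqrt{N^{2} + t^{2}} + 1 = 1 + \sqrt{N^{2} + t^{2}}$)
$431 - g{\left(-16,2 \right)} = 431 - \left(1 + \sqrt{2^{2} + \left(-16\right)^{2}}\right) = 431 - \left(1 + \sqrt{4 + 256}\right) = 431 - \left(1 + \sqrt{260}\right) = 431 - \left(1 + 2 \sqrt{65}\right) = 430 - 2 \sqrt{65}$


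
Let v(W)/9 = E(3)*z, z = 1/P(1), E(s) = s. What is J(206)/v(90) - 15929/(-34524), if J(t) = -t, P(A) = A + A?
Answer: -1532645/103572 ≈ -14.798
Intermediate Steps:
P(A) = 2*A
z = ½ (z = 1/(2*1) = 1/2 = ½ ≈ 0.50000)
v(W) = 27/2 (v(W) = 9*(3*(½)) = 9*(3/2) = 27/2)
J(206)/v(90) - 15929/(-34524) = (-1*206)/(27/2) - 15929/(-34524) = -206*2/27 - 15929*(-1/34524) = -412/27 + 15929/34524 = -1532645/103572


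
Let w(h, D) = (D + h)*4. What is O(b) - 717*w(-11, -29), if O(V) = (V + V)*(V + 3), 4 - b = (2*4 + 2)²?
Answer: 132576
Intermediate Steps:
w(h, D) = 4*D + 4*h
b = -96 (b = 4 - (2*4 + 2)² = 4 - (8 + 2)² = 4 - 1*10² = 4 - 1*100 = 4 - 100 = -96)
O(V) = 2*V*(3 + V) (O(V) = (2*V)*(3 + V) = 2*V*(3 + V))
O(b) - 717*w(-11, -29) = 2*(-96)*(3 - 96) - 717*(4*(-29) + 4*(-11)) = 2*(-96)*(-93) - 717*(-116 - 44) = 17856 - 717*(-160) = 17856 + 114720 = 132576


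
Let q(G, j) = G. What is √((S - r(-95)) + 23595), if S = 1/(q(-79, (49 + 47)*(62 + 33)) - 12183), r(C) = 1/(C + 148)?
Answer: 3*√1107264780477170/649886 ≈ 153.61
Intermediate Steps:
r(C) = 1/(148 + C)
S = -1/12262 (S = 1/(-79 - 12183) = 1/(-12262) = -1/12262 ≈ -8.1553e-5)
√((S - r(-95)) + 23595) = √((-1/12262 - 1/(148 - 95)) + 23595) = √((-1/12262 - 1/53) + 23595) = √(-12315/649886 + 23595) = √(15334047855/649886) = 3*√1107264780477170/649886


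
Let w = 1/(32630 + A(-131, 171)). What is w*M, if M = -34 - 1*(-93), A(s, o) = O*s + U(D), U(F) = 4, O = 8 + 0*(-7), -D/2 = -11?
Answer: 59/31586 ≈ 0.0018679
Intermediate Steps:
D = 22 (D = -2*(-11) = 22)
O = 8 (O = 8 + 0 = 8)
A(s, o) = 4 + 8*s (A(s, o) = 8*s + 4 = 4 + 8*s)
w = 1/31586 (w = 1/(32630 + (4 + 8*(-131))) = 1/(32630 + (4 - 1048)) = 1/(32630 - 1044) = 1/31586 ≈ 3.1660e-5)
M = 59 (M = -34 + 93 = 59)
w*M = (1/31586)*59 = 59/31586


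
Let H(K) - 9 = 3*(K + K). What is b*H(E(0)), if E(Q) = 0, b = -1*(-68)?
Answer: 612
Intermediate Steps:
b = 68
H(K) = 9 + 6*K (H(K) = 9 + 3*(K + K) = 9 + 3*(2*K) = 9 + 6*K)
b*H(E(0)) = 68*(9 + 6*0) = 68*(9 + 0) = 68*9 = 612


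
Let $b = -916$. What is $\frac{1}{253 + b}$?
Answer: $- \frac{1}{663} \approx -0.0015083$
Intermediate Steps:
$\frac{1}{253 + b} = \frac{1}{253 - 916} = \frac{1}{-663} = - \frac{1}{663}$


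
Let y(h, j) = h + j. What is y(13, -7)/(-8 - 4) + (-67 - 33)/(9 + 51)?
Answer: -13/6 ≈ -2.1667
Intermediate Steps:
y(13, -7)/(-8 - 4) + (-67 - 33)/(9 + 51) = (13 - 7)/(-8 - 4) + (-67 - 33)/(9 + 51) = 6/(-12) - 100/60 = 6*(-1/12) - 100*1/60 = -½ - 5/3 = -13/6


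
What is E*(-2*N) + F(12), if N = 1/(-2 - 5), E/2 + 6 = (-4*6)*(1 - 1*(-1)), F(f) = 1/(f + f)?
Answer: -5177/168 ≈ -30.815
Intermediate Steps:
F(f) = 1/(2*f)
E = -108 (E = -12 + 2*((-4*6)*(1 - 1*(-1))) = -12 + 2*(-24*(1 + 1)) = -12 + 2*(-24*2) = -12 + 2*(-48) = -12 - 96 = -108)
N = -⅐ (N = 1/(-7) = -⅐ ≈ -0.14286)
E*(-2*N) + F(12) = -(-216)*(-1)/7 + (½)/12 = -108*2/7 + (½)*(1/12) = -216/7 + 1/24 = -5177/168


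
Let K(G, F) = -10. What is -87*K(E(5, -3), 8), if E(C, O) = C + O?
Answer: 870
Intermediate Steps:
-87*K(E(5, -3), 8) = -87*(-10) = 870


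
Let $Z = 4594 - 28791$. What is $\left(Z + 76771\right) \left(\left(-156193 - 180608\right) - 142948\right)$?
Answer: $-25222323926$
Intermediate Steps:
$Z = -24197$
$\left(Z + 76771\right) \left(\left(-156193 - 180608\right) - 142948\right) = \left(-24197 + 76771\right) \left(\left(-156193 - 180608\right) - 142948\right) = 52574 \left(-336801 - 142948\right) = 52574 \left(-479749\right) = -25222323926$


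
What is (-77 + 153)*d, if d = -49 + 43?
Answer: -456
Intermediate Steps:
d = -6
(-77 + 153)*d = (-77 + 153)*(-6) = 76*(-6) = -456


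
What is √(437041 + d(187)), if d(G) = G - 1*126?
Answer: √437102 ≈ 661.14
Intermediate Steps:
d(G) = -126 + G (d(G) = G - 126 = -126 + G)
√(437041 + d(187)) = √(437041 + (-126 + 187)) = √(437041 + 61) = √437102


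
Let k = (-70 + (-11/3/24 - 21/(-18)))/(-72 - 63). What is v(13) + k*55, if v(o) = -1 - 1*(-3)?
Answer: 58525/1944 ≈ 30.105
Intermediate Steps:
v(o) = 2 (v(o) = -1 + 3 = 2)
k = 4967/9720 (k = (-70 + (-11*1/3*(1/24) - 21*(-1/18)))/(-135) = (-70 + (-11/3*1/24 + 7/6))*(-1/135) = (-70 + (-11/72 + 7/6))*(-1/135) = (-70 + 73/72)*(-1/135) = -4967/72*(-1/135) = 4967/9720 ≈ 0.51101)
v(13) + k*55 = 2 + (4967/9720)*55 = 2 + 54637/1944 = 58525/1944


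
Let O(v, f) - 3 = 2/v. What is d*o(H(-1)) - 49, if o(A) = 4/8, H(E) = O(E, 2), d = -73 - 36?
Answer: -207/2 ≈ -103.50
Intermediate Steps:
d = -109
O(v, f) = 3 + 2/v
H(E) = 3 + 2/E
o(A) = ½ (o(A) = 4*(⅛) = ½)
d*o(H(-1)) - 49 = -109*½ - 49 = -109/2 - 49 = -207/2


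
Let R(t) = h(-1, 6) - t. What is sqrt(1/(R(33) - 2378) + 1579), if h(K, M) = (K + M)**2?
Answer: sqrt(8989238298)/2386 ≈ 39.737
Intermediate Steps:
R(t) = 25 - t (R(t) = (-1 + 6)**2 - t = 5**2 - t = 25 - t)
sqrt(1/(R(33) - 2378) + 1579) = sqrt(1/((25 - 1*33) - 2378) + 1579) = sqrt(1/((25 - 33) - 2378) + 1579) = sqrt(1/(-8 - 2378) + 1579) = sqrt(1/(-2386) + 1579) = sqrt(-1/2386 + 1579) = sqrt(3767493/2386) = sqrt(8989238298)/2386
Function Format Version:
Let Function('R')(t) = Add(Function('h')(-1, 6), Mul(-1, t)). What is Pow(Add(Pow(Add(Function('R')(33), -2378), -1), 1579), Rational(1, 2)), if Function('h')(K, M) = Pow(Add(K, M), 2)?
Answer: Mul(Rational(1, 2386), Pow(8989238298, Rational(1, 2))) ≈ 39.737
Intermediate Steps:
Function('R')(t) = Add(25, Mul(-1, t)) (Function('R')(t) = Add(Pow(Add(-1, 6), 2), Mul(-1, t)) = Add(Pow(5, 2), Mul(-1, t)) = Add(25, Mul(-1, t)))
Pow(Add(Pow(Add(Function('R')(33), -2378), -1), 1579), Rational(1, 2)) = Pow(Add(Pow(Add(Add(25, Mul(-1, 33)), -2378), -1), 1579), Rational(1, 2)) = Pow(Add(Pow(Add(Add(25, -33), -2378), -1), 1579), Rational(1, 2)) = Pow(Add(Pow(Add(-8, -2378), -1), 1579), Rational(1, 2)) = Pow(Add(Pow(-2386, -1), 1579), Rational(1, 2)) = Pow(Add(Rational(-1, 2386), 1579), Rational(1, 2)) = Pow(Rational(3767493, 2386), Rational(1, 2)) = Mul(Rational(1, 2386), Pow(8989238298, Rational(1, 2)))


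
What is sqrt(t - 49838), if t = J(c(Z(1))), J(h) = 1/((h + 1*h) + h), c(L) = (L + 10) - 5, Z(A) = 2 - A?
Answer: I*sqrt(1794166)/6 ≈ 223.24*I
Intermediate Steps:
c(L) = 5 + L (c(L) = (10 + L) - 5 = 5 + L)
J(h) = 1/(3*h) (J(h) = 1/((h + h) + h) = 1/(2*h + h) = 1/(3*h))
t = 1/18 (t = 1/(3*(5 + (2 - 1*1))) = 1/(3*(5 + (2 - 1))) = 1/(3*(5 + 1)) = (1/3)/6 = (1/3)*(1/6) = 1/18 ≈ 0.055556)
sqrt(t - 49838) = sqrt(1/18 - 49838) = sqrt(-897083/18) = I*sqrt(1794166)/6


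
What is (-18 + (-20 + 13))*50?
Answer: -1250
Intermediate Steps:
(-18 + (-20 + 13))*50 = (-18 - 7)*50 = -25*50 = -1250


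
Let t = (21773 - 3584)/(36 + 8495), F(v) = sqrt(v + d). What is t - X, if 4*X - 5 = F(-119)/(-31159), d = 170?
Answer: 30101/34124 + sqrt(51)/124636 ≈ 0.88216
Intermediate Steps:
F(v) = sqrt(170 + v) (F(v) = sqrt(v + 170) = sqrt(170 + v))
X = 5/4 - sqrt(51)/124636 (X = 5/4 + (sqrt(170 - 119)/(-31159))/4 = 5/4 + (sqrt(51)*(-1/31159))/4 = 5/4 + (-sqrt(51)/31159)/4 = 5/4 - sqrt(51)/124636 ≈ 1.2499)
t = 18189/8531 ≈ 2.1321
t - X = 18189/8531 - (5/4 - sqrt(51)/124636) = 18189/8531 + (-5/4 + sqrt(51)/124636) = 30101/34124 + sqrt(51)/124636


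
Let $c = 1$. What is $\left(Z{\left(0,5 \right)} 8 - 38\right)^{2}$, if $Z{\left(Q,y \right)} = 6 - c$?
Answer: $4$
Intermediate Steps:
$Z{\left(Q,y \right)} = 5$ ($Z{\left(Q,y \right)} = 6 - 1 = 5$)
$\left(Z{\left(0,5 \right)} 8 - 38\right)^{2} = \left(5 \cdot 8 - 38\right)^{2} = \left(40 - 38\right)^{2} = 2^{2} = 4$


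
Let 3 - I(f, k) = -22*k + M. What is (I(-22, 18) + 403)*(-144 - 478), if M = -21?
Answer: -511906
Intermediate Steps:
I(f, k) = 24 + 22*k (I(f, k) = 3 - (-22*k - 21) = 3 - (-21 - 22*k) = 3 + (21 + 22*k) = 24 + 22*k)
(I(-22, 18) + 403)*(-144 - 478) = ((24 + 22*18) + 403)*(-144 - 478) = ((24 + 396) + 403)*(-622) = (420 + 403)*(-622) = 823*(-622) = -511906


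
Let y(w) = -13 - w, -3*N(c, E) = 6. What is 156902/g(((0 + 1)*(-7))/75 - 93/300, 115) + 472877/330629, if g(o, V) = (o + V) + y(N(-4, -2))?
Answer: 15577601951683/10275618691 ≈ 1516.0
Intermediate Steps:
N(c, E) = -2 (N(c, E) = -1/3*6 = -2)
g(o, V) = -11 + V + o (g(o, V) = (o + V) + (-13 - 1*(-2)) = (V + o) + (-13 + 2) = (V + o) - 11 = -11 + V + o)
156902/g(((0 + 1)*(-7))/75 - 93/300, 115) + 472877/330629 = 156902/(-11 + 115 + (((0 + 1)*(-7))/75 - 93/300)) + 472877/330629 = 156902/(-11 + 115 + ((1*(-7))*(1/75) - 93*1/300)) + 472877*(1/330629) = 156902/(-11 + 115 + (-7*1/75 - 31/100)) + 472877/330629 = 156902/(-11 + 115 + (-7/75 - 31/100)) + 472877/330629 = 156902/(-11 + 115 - 121/300) + 472877/330629 = 156902/(31079/300) + 472877/330629 = 156902*(300/31079) + 472877/330629 = 47070600/31079 + 472877/330629 = 15577601951683/10275618691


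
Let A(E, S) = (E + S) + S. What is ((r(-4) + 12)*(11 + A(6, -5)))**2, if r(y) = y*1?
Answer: 3136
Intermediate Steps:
A(E, S) = E + 2*S
r(y) = y
((r(-4) + 12)*(11 + A(6, -5)))**2 = ((-4 + 12)*(11 + (6 + 2*(-5))))**2 = (8*(11 + (6 - 10)))**2 = (8*(11 - 4))**2 = (8*7)**2 = 56**2 = 3136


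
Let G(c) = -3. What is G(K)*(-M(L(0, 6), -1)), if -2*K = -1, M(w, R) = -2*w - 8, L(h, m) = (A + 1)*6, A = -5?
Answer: 120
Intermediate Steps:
L(h, m) = -24 (L(h, m) = (-5 + 1)*6 = -4*6 = -24)
M(w, R) = -8 - 2*w
K = ½ (K = -½*(-1) = ½ ≈ 0.50000)
G(K)*(-M(L(0, 6), -1)) = -(-3)*(-8 - 2*(-24)) = -(-3)*(-8 + 48) = -(-3)*40 = -3*(-40) = 120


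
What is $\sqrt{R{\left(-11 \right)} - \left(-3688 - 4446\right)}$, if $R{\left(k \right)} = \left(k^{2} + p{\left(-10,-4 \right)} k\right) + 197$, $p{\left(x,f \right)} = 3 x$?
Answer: $\sqrt{8782} \approx 93.712$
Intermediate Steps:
$R{\left(k \right)} = 197 + k^{2} - 30 k$ ($R{\left(k \right)} = \left(k^{2} + 3 \left(-10\right) k\right) + 197 = \left(k^{2} - 30 k\right) + 197 = 197 + k^{2} - 30 k$)
$\sqrt{R{\left(-11 \right)} - \left(-3688 - 4446\right)} = \sqrt{\left(197 + \left(-11\right)^{2} - -330\right) - \left(-3688 - 4446\right)} = \sqrt{\left(197 + 121 + 330\right) + \left(3688 - -4446\right)} = \sqrt{648 + \left(3688 + 4446\right)} = \sqrt{648 + 8134} = \sqrt{8782}$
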